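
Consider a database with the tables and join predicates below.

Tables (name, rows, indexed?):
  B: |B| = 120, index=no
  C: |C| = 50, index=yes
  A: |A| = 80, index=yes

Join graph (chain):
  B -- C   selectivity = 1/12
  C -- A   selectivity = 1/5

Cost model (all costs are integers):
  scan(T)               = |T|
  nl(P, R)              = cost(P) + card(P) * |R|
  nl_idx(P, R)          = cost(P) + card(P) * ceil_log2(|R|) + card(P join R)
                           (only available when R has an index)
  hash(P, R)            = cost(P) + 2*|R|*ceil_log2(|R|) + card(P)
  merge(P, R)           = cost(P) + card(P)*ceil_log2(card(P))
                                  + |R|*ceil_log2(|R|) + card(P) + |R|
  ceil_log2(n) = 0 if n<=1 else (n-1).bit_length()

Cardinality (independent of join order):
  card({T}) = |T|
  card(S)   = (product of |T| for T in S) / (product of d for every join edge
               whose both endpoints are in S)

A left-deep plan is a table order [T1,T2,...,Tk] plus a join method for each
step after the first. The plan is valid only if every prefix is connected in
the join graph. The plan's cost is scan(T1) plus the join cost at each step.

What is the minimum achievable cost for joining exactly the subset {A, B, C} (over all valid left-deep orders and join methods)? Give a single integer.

Selinger DP over subsets of {A,B,C}:
  {B}: scan cost=120, card=120
  {C}: scan cost=50, card=50
  {A}: scan cost=80, card=80
  {BC}: card=500; try (C,hash)→840, (C,nl_idx)→1340, (B,merge)→1360, (C,merge)→1430, (B,hash)→1780, (B,nl)→6050 …(+1); best=840 via (C,hash)
  {AC}: card=800; try (C,hash)→760, (A,merge)→1040, (C,merge)→1070, (A,nl_idx)→1200, (A,hash)→1220, (C,nl_idx)→1360 …(+2); best=760 via (C,hash)
  {ABC}: card=8000; try (A,hash)→2460, (B,hash)→3240, (A,merge)→6480, (B,merge)→10520, (A,nl_idx)→12340, (A,nl)→40840 …(+1); best=2460 via (A,hash)

2460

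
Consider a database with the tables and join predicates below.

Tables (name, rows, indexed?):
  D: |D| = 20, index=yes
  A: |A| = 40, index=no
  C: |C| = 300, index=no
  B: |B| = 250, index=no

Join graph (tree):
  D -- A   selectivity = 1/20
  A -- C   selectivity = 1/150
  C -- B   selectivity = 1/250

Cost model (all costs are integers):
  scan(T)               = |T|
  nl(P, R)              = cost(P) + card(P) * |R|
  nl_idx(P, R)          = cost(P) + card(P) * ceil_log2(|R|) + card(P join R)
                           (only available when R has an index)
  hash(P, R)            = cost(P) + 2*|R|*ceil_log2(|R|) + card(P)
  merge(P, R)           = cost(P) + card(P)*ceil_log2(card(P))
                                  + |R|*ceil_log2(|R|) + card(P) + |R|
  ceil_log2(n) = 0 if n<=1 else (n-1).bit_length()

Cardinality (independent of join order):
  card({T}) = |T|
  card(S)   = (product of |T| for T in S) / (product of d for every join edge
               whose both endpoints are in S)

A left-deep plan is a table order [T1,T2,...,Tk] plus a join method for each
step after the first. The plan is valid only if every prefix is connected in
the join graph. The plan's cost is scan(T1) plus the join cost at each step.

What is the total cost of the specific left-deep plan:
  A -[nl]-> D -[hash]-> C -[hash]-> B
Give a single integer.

step 1: scan A: cost=40, card=40
step 2: join D via nl
    card(P join D) = 40*20/(20) = 40
    cost = 40 + 40*20 = 840
step 3: join C via hash
    card(P join C) = 40*300/(150) = 80
    cost = 840 + 2*300*9 + 40 = 6280
step 4: join B via hash
    card(P join B) = 80*250/(250) = 80
    cost = 6280 + 2*250*8 + 80 = 10360

10360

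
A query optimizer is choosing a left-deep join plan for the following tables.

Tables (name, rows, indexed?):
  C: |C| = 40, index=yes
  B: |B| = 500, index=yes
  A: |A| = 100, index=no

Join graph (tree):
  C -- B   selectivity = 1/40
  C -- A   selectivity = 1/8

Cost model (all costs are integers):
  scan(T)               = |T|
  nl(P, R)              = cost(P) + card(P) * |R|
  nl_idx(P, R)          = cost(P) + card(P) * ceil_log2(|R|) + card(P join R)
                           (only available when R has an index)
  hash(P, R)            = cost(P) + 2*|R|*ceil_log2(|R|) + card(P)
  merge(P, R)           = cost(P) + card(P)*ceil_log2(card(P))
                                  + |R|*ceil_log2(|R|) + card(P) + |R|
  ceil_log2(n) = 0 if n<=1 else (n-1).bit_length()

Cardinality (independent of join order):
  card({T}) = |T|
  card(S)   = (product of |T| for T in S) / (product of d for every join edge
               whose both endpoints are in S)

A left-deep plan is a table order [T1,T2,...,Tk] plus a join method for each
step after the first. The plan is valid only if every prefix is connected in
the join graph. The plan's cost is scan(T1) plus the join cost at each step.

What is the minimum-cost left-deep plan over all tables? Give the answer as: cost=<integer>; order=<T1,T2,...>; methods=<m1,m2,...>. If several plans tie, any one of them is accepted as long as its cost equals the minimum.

cost=2800; order=C,B,A; methods=nl_idx,hash

Selinger DP (subsets sized 1..n):
  {C}: scan cost=40, card=40
  {B}: scan cost=500, card=500
  {A}: scan cost=100, card=100
  {BC}: card=500; try (B,nl_idx)→900, (C,hash)→1480, (C,nl_idx)→4000, (B,merge)→5320, (C,merge)→5780, (B,hash)→9080 …(+2); best=900 via (B,nl_idx)
  {AC}: card=500; try (C,hash)→680, (A,merge)→1120, (C,merge)→1180, (C,nl_idx)→1200, (A,hash)→1480, (A,nl)→4040 …(+1); best=680 via (C,hash)
  {ABC}: card=6250; try (A,hash)→2800, (A,merge)→6700, (B,hash)→10180, (B,merge)→10680, (B,nl_idx)→11430, (A,nl)→50900 …(+1); best=2800 via (A,hash)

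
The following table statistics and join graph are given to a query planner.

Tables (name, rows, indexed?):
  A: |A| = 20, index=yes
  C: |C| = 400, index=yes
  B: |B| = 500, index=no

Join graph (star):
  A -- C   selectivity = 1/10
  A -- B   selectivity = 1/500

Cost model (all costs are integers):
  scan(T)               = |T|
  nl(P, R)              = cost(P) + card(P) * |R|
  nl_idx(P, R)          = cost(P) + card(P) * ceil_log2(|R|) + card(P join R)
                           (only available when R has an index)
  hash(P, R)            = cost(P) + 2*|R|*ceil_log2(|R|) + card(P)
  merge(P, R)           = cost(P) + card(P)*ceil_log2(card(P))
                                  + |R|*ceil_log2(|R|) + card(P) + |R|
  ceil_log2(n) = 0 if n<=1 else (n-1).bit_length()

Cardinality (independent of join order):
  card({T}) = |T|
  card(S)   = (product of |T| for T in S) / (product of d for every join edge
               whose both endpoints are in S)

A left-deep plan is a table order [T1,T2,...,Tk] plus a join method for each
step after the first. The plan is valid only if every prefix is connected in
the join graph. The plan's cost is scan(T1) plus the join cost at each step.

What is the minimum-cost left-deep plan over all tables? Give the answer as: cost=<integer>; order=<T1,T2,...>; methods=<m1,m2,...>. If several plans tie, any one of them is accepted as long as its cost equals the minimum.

Selinger DP (subsets sized 1..n):
  {A}: scan cost=20, card=20
  {C}: scan cost=400, card=400
  {B}: scan cost=500, card=500
  {AC}: card=800; try (C,nl_idx)→1000, (A,hash)→1000, (A,nl_idx)→3200, (C,merge)→4140, (A,merge)→4520, (C,hash)→7240 …(+2); best=1000 via (C,nl_idx)
  {AB}: card=20; try (A,hash)→1200, (A,nl_idx)→3020, (B,merge)→5140, (A,merge)→5620, (B,hash)→9040, (B,nl)→10020 …(+1); best=1200 via (A,hash)
  {ABC}: card=800; try (C,nl_idx)→2180, (C,merge)→5320, (C,hash)→8420, (C,nl)→9200, (B,hash)→10800, (B,merge)→14800 …(+1); best=2180 via (C,nl_idx)

cost=2180; order=B,A,C; methods=hash,nl_idx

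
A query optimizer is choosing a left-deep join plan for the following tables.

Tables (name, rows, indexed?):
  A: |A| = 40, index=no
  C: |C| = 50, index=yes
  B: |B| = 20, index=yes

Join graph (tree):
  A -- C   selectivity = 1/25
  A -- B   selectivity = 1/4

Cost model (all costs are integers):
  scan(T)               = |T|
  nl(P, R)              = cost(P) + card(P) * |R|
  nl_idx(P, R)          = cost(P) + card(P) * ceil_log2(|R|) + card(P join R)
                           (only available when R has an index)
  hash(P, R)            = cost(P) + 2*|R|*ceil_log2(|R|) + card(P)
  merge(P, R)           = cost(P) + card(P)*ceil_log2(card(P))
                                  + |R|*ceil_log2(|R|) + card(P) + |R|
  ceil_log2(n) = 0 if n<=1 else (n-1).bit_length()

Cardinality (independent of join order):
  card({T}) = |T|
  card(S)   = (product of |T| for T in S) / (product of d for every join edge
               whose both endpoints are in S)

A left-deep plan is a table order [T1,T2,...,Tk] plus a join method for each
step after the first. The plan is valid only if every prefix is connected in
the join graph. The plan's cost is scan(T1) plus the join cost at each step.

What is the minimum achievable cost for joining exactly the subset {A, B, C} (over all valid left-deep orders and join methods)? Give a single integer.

Selinger DP over subsets of {A,B,C}:
  {A}: scan cost=40, card=40
  {C}: scan cost=50, card=50
  {B}: scan cost=20, card=20
  {AC}: card=80; try (C,nl_idx)→360, (A,hash)→580, (C,merge)→670, (C,hash)→680, (A,merge)→680, (C,nl)→2040 …(+1); best=360 via (C,nl_idx)
  {AB}: card=200; try (B,hash)→280, (A,merge)→420, (B,merge)→440, (B,nl_idx)→440, (A,hash)→520, (A,nl)→820 …(+1); best=280 via (B,hash)
  {ABC}: card=400; try (B,hash)→640, (C,hash)→1080, (B,merge)→1120, (B,nl_idx)→1160, (C,nl_idx)→1880, (B,nl)→1960 …(+2); best=640 via (B,hash)

640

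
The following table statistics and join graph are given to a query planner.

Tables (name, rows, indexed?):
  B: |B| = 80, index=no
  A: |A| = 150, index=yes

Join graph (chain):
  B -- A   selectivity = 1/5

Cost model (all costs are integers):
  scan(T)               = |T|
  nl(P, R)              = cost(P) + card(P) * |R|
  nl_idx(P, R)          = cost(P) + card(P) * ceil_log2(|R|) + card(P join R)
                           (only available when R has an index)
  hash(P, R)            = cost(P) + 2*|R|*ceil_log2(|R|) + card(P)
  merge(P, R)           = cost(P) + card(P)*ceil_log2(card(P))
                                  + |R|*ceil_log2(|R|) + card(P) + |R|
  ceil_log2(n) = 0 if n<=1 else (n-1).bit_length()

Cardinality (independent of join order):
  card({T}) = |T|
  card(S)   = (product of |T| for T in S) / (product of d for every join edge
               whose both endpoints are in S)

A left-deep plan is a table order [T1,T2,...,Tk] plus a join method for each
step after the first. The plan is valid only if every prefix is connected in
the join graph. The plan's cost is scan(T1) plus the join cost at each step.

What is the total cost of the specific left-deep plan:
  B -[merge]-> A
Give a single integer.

2070

step 1: scan B: cost=80, card=80
step 2: join A via merge
    card(P join A) = 80*150/(5) = 2400
    cost = 80 + 80*7 + 150*8 + 80 + 150 = 2070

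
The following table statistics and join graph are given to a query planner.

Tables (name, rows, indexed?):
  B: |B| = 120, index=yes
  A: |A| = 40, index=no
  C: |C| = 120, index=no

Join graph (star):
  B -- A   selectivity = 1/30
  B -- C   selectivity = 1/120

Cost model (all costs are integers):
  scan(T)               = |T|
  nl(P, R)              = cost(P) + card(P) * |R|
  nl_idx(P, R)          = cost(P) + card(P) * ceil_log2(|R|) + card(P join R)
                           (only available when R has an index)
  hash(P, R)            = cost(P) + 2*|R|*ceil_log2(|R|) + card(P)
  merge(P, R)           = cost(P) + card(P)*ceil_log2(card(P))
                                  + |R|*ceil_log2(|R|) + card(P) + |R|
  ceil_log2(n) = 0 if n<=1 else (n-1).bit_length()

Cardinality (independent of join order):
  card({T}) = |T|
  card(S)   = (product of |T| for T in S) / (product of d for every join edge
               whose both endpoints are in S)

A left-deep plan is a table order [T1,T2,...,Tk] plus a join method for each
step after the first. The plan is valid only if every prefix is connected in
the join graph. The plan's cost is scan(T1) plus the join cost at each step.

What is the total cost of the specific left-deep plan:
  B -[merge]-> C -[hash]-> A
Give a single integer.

step 1: scan B: cost=120, card=120
step 2: join C via merge
    card(P join C) = 120*120/(120) = 120
    cost = 120 + 120*7 + 120*7 + 120 + 120 = 2040
step 3: join A via hash
    card(P join A) = 120*40/(30) = 160
    cost = 2040 + 2*40*6 + 120 = 2640

2640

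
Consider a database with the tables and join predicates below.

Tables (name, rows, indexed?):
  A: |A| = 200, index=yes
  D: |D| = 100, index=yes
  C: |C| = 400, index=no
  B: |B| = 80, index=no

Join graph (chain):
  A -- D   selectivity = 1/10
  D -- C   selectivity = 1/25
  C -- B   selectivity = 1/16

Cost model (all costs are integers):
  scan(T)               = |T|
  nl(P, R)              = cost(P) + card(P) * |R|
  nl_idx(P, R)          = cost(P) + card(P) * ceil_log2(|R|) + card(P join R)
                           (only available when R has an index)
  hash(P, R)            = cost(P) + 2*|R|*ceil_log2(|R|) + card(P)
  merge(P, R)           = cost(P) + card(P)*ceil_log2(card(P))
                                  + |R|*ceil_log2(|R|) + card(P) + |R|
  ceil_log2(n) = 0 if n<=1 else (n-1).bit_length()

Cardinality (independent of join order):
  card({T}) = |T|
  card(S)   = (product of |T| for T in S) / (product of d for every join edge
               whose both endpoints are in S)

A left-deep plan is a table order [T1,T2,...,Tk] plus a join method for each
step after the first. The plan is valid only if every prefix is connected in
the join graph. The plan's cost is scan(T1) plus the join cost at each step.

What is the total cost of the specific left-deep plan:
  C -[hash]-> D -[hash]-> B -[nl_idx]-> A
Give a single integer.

step 1: scan C: cost=400, card=400
step 2: join D via hash
    card(P join D) = 400*100/(25) = 1600
    cost = 400 + 2*100*7 + 400 = 2200
step 3: join B via hash
    card(P join B) = 1600*80/(16) = 8000
    cost = 2200 + 2*80*7 + 1600 = 4920
step 4: join A via nl_idx
    card(P join A) = 8000*200/(10) = 160000
    cost = 4920 + 8000*8 + 160000 = 228920

228920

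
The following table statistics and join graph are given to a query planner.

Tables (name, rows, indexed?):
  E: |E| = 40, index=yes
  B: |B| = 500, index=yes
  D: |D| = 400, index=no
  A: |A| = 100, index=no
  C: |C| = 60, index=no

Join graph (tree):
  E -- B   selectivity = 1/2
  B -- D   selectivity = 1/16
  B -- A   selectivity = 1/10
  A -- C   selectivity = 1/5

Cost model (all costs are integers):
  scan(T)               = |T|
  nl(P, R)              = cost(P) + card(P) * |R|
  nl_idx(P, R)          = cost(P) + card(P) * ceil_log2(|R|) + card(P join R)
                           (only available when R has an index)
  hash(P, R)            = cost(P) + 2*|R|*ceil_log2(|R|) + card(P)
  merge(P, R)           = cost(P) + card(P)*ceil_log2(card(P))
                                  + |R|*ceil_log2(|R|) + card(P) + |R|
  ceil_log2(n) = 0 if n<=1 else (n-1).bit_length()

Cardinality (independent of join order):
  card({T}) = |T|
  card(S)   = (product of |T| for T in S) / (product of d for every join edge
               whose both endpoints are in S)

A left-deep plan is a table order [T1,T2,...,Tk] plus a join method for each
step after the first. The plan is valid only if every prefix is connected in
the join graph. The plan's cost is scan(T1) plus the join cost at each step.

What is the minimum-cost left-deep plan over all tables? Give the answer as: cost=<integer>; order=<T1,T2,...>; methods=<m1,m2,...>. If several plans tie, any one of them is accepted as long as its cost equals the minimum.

Selinger DP (subsets sized 1..n):
  {E}: scan cost=40, card=40
  {B}: scan cost=500, card=500
  {D}: scan cost=400, card=400
  {A}: scan cost=100, card=100
  {C}: scan cost=60, card=60
  {BE}: card=10000; try (E,hash)→1480, (B,merge)→5320, (E,merge)→5780, (B,hash)→9080, (B,nl_idx)→10400, (E,nl_idx)→13500 …(+2); best=1480 via (E,hash)
  {BD}: card=12500; try (D,hash)→8200, (B,merge)→9400, (D,merge)→9500, (B,hash)→9800, (B,nl_idx)→16500, (B,nl)→200400 …(+1); best=8200 via (D,hash)
  {AB}: card=5000; try (A,hash)→2400, (B,merge)→5900, (B,nl_idx)→6000, (A,merge)→6300, (B,hash)→9200, (B,nl)→50100 …(+1); best=2400 via (A,hash)
  {AC}: card=1200; try (C,hash)→920, (A,merge)→1280, (C,merge)→1320, (A,hash)→1520, (A,nl)→6060, (C,nl)→6100; best=920 via (C,hash)
  {BDE}: card=250000; try (D,hash)→18680, (E,hash)→21180, (D,merge)→155480, (E,merge)→195980, (E,nl_idx)→333200, (E,nl)→508200 …(+1); best=18680 via (D,hash)
  {ABE}: card=100000; try (E,hash)→7880, (A,hash)→12880, (E,merge)→72680, (E,nl_idx)→132400, (A,merge)→152280, (E,nl)→202400 …(+1); best=7880 via (E,hash)
  {ABD}: card=125000; try (D,hash)→14600, (A,hash)→22100, (D,merge)→76400, (A,merge)→196500, (A,nl)→1258200, (D,nl)→2002400; best=14600 via (D,hash)
  {ABC}: card=60000; try (C,hash)→8120, (B,hash)→11120, (B,merge)→20320, (B,nl_idx)→71720, (C,merge)→72820, (C,nl)→302400 …(+1); best=8120 via (C,hash)
  {ABDE}: card=2500000; try (D,hash)→115080, (E,hash)→140080, (A,hash)→270080, (D,merge)→1811880, (E,merge)→2264880, (E,nl_idx)→3264600 …(+4); best=115080 via (D,hash)
  {ABCE}: card=1200000; try (E,hash)→68600, (C,hash)→108600, (E,merge)→1028400, (E,nl_idx)→1568120, (C,merge)→1808300, (E,nl)→2408120 …(+1); best=68600 via (E,hash)
  {ABCD}: card=1500000; try (D,hash)→75320, (C,hash)→140320, (D,merge)→1032120, (C,merge)→2265020, (C,nl)→7514600, (D,nl)→24008120; best=75320 via (D,hash)
  {ABCDE}: card=30000000; try (D,hash)→1275800, (E,hash)→1575800, (C,hash)→2615800, (D,merge)→26472600, (E,merge)→33075600, (E,nl_idx)→39075320 …(+4); best=1275800 via (D,hash)

cost=1275800; order=B,A,C,E,D; methods=hash,hash,hash,hash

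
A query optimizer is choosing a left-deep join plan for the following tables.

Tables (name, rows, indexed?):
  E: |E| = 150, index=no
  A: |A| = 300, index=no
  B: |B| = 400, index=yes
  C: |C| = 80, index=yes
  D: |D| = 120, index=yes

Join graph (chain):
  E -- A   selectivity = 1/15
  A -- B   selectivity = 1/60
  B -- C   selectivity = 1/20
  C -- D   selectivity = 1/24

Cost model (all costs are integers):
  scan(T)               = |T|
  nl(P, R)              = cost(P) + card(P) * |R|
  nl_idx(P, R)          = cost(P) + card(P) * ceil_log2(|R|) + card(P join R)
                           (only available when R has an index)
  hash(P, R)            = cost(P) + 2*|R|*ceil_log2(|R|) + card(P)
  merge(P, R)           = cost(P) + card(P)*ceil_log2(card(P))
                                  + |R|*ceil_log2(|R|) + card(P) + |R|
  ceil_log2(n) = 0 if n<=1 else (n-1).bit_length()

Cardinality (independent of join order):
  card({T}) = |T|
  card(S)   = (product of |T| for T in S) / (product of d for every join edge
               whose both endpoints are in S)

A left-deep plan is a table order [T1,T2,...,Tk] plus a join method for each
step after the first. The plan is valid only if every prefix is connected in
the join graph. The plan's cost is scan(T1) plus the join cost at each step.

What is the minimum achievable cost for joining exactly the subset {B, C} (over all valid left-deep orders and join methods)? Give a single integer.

1920

Selinger DP over subsets of {B,C}:
  {B}: scan cost=400, card=400
  {C}: scan cost=80, card=80
  {BC}: card=1600; try (C,hash)→1920, (B,nl_idx)→2400, (B,merge)→4720, (C,nl_idx)→4800, (C,merge)→5040, (B,hash)→7360 …(+2); best=1920 via (C,hash)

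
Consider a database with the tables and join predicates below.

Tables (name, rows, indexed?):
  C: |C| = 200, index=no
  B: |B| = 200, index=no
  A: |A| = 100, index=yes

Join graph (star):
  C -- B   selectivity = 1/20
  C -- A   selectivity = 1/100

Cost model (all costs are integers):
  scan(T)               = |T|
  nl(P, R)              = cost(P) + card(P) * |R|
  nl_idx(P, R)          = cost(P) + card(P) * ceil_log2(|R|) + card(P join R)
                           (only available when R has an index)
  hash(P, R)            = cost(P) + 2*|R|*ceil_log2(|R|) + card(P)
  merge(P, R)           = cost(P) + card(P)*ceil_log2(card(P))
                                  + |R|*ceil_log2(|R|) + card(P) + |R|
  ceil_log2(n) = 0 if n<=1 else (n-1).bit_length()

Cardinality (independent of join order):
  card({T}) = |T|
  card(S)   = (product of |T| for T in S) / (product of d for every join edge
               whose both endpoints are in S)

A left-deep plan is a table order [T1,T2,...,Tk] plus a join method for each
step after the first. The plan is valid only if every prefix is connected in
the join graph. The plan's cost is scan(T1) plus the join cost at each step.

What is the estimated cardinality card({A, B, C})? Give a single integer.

Tables in S: A(100), B(200), C(200)
Edges inside S: C-B(d=20), C-A(d=100)
numerator = 100 * 200 * 200 = 4000000
denominator = 20 * 100 = 2000
card(S) = 4000000 / 2000 = 2000

2000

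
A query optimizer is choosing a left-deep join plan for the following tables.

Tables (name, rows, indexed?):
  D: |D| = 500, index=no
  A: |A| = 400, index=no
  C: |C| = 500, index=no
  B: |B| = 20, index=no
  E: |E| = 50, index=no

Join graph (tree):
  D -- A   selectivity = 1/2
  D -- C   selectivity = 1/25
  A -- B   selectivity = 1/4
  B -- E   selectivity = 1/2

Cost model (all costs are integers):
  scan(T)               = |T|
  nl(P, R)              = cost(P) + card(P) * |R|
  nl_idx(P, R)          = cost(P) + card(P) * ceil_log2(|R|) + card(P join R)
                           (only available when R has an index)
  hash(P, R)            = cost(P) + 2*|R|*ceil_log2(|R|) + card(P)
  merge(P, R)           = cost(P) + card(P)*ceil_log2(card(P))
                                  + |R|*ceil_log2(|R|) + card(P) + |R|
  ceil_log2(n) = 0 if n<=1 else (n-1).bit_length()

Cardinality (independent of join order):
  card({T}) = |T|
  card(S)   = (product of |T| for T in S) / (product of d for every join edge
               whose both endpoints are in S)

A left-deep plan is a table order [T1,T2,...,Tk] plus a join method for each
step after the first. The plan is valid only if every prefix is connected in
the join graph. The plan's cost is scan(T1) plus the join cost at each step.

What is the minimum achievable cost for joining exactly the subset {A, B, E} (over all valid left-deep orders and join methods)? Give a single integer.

3600

Selinger DP over subsets of {A,B,E}:
  {A}: scan cost=400, card=400
  {B}: scan cost=20, card=20
  {E}: scan cost=50, card=50
  {AB}: card=2000; try (B,hash)→1000, (A,merge)→4140, (B,merge)→4520, (A,hash)→7240, (A,nl)→8020, (B,nl)→8400; best=1000 via (B,hash)
  {BE}: card=500; try (B,hash)→300, (E,merge)→490, (B,merge)→520, (E,hash)→640, (E,nl)→1020, (B,nl)→1050; best=300 via (B,hash)
  {ABE}: card=50000; try (E,hash)→3600, (A,hash)→8000, (A,merge)→9300, (E,merge)→25350, (E,nl)→101000, (A,nl)→200300; best=3600 via (E,hash)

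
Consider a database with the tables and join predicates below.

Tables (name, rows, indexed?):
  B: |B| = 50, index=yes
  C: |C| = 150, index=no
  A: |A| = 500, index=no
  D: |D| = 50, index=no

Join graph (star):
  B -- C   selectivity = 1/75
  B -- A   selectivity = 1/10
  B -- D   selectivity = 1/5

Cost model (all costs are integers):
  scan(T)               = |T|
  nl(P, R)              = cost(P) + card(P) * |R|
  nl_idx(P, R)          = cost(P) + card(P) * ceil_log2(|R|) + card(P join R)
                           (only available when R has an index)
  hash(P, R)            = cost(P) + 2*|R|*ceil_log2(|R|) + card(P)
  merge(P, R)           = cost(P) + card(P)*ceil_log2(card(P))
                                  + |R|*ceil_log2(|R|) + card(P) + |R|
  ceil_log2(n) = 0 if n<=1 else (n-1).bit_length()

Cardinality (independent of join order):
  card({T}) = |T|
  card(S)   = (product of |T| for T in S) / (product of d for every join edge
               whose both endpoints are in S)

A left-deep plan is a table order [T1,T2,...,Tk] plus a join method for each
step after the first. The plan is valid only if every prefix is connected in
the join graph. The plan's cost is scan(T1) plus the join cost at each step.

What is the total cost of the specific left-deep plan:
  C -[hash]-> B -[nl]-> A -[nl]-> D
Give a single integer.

300900

step 1: scan C: cost=150, card=150
step 2: join B via hash
    card(P join B) = 150*50/(75) = 100
    cost = 150 + 2*50*6 + 150 = 900
step 3: join A via nl
    card(P join A) = 100*500/(10) = 5000
    cost = 900 + 100*500 = 50900
step 4: join D via nl
    card(P join D) = 5000*50/(5) = 50000
    cost = 50900 + 5000*50 = 300900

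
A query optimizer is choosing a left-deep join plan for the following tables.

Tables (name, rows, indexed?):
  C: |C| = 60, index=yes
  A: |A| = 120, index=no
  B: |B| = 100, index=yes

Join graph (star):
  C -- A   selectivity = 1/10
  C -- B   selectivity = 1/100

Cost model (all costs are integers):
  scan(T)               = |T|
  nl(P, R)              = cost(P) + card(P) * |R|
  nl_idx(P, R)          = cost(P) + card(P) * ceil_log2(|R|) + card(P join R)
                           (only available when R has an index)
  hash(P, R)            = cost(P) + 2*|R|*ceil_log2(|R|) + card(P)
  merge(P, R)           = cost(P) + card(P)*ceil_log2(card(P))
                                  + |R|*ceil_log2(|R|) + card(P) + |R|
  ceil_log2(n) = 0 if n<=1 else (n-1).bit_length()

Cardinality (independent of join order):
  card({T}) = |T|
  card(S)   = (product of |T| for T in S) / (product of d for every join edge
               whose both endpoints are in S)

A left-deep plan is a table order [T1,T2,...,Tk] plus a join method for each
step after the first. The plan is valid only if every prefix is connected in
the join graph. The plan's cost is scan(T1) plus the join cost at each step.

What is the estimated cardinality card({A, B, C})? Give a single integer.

Tables in S: A(120), B(100), C(60)
Edges inside S: C-A(d=10), C-B(d=100)
numerator = 120 * 100 * 60 = 720000
denominator = 10 * 100 = 1000
card(S) = 720000 / 1000 = 720

720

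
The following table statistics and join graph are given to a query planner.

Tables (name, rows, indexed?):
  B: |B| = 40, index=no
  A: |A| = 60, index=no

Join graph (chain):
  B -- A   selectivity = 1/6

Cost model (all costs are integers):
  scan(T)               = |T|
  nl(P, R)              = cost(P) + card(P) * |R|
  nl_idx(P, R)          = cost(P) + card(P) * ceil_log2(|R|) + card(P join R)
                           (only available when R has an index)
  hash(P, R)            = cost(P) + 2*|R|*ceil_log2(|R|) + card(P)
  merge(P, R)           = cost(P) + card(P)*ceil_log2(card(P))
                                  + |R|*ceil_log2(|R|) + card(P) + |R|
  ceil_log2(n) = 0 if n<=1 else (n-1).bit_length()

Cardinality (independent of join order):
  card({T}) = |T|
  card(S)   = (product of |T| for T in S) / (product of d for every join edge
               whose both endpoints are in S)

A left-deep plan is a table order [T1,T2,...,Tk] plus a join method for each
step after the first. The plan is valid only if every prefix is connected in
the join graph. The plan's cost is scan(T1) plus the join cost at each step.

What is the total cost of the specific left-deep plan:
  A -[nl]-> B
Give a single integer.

2460

step 1: scan A: cost=60, card=60
step 2: join B via nl
    card(P join B) = 60*40/(6) = 400
    cost = 60 + 60*40 = 2460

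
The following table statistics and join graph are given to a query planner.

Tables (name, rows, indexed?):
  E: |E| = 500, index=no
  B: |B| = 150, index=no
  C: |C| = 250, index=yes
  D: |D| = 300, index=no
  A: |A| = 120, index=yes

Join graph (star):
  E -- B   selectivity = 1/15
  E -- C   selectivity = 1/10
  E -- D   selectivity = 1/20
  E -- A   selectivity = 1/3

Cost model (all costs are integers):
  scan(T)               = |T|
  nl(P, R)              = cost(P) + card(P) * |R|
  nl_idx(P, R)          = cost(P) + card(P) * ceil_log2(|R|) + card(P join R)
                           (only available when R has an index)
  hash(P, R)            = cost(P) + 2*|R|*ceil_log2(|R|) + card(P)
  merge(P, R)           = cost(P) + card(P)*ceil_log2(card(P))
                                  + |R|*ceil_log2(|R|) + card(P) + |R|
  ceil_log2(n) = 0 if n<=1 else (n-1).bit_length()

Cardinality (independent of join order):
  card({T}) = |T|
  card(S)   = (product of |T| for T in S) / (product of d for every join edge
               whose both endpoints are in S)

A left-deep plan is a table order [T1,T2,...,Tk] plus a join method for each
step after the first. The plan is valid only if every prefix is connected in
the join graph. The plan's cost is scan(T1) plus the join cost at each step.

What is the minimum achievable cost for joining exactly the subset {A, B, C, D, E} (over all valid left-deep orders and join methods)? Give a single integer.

Selinger DP over subsets of {A,B,C,D,E}:
  {E}: scan cost=500, card=500
  {B}: scan cost=150, card=150
  {C}: scan cost=250, card=250
  {D}: scan cost=300, card=300
  {A}: scan cost=120, card=120
  {BE}: card=5000; try (B,hash)→3400, (E,merge)→6500, (B,merge)→6850, (E,hash)→9300, (E,nl)→75150, (B,nl)→75500; best=3400 via (B,hash)
  {CE}: card=12500; try (C,hash)→5000, (E,merge)→7500, (C,merge)→7750, (E,hash)→9500, (C,nl_idx)→17000, (E,nl)→125250 …(+1); best=5000 via (C,hash)
  {DE}: card=7500; try (D,hash)→6400, (E,merge)→8300, (D,merge)→8500, (E,hash)→9600, (E,nl)→150300, (D,nl)→150500; best=6400 via (D,hash)
  {AE}: card=20000; try (A,hash)→2680, (E,merge)→6080, (A,merge)→6460, (E,hash)→9240, (A,nl_idx)→24000, (E,nl)→60120 …(+1); best=2680 via (A,hash)
  {BCE}: card=125000; try (C,hash)→12400, (B,hash)→19900, (C,merge)→75650, (C,nl_idx)→168400, (B,merge)→193850, (C,nl)→1253400 …(+1); best=12400 via (C,hash)
  {BDE}: card=75000; try (D,hash)→13800, (B,hash)→16300, (D,merge)→76400, (B,merge)→112750, (B,nl)→1131400, (D,nl)→1503400; best=13800 via (D,hash)
  {ABE}: card=200000; try (A,hash)→10080, (B,hash)→25080, (A,merge)→74360, (A,nl_idx)→238400, (B,merge)→324030, (A,nl)→603400 …(+1); best=10080 via (A,hash)
  {CDE}: card=187500; try (C,hash)→17900, (D,hash)→22900, (C,merge)→113650, (D,merge)→195500, (C,nl_idx)→253900, (C,nl)→1881400 …(+1); best=17900 via (C,hash)
  {ACE}: card=500000; try (A,hash)→19180, (C,hash)→26680, (A,merge)→193460, (C,merge)→324930, (A,nl_idx)→592500, (C,nl_idx)→662680 …(+2); best=19180 via (A,hash)
  {ADE}: card=300000; try (A,hash)→15580, (D,hash)→28080, (A,merge)→112360, (D,merge)→325680, (A,nl_idx)→358900, (A,nl)→906400 …(+1); best=15580 via (A,hash)
  {BCDE}: card=1875000; try (C,hash)→92800, (D,hash)→142800, (B,hash)→207800, (C,merge)→1366050, (D,merge)→2265400, (C,nl_idx)→2488800 …(+4); best=92800 via (C,hash)
  {ABCE}: card=5000000; try (A,hash)→139080, (C,hash)→214080, (B,hash)→521580, (A,merge)→2263360, (C,merge)→3812330, (A,nl_idx)→5887400 …(+5); best=139080 via (A,hash)
  {ABDE}: card=3000000; try (A,hash)→90480, (D,hash)→215480, (B,hash)→317980, (A,merge)→1364760, (A,nl_idx)→3538800, (D,merge)→3813080 …(+4); best=90480 via (A,hash)
  {ACDE}: card=7500000; try (A,hash)→207080, (C,hash)→319580, (D,hash)→524580, (A,merge)→3581360, (C,merge)→6017830, (A,nl_idx)→8830400 …(+5); best=207080 via (A,hash)
  {ABCDE}: card=75000000; try (A,hash)→1969480, (C,hash)→3094480, (D,hash)→5144480, (B,hash)→7709480, (A,merge)→41343760, (C,merge)→69092730 …(+8); best=1969480 via (A,hash)

1969480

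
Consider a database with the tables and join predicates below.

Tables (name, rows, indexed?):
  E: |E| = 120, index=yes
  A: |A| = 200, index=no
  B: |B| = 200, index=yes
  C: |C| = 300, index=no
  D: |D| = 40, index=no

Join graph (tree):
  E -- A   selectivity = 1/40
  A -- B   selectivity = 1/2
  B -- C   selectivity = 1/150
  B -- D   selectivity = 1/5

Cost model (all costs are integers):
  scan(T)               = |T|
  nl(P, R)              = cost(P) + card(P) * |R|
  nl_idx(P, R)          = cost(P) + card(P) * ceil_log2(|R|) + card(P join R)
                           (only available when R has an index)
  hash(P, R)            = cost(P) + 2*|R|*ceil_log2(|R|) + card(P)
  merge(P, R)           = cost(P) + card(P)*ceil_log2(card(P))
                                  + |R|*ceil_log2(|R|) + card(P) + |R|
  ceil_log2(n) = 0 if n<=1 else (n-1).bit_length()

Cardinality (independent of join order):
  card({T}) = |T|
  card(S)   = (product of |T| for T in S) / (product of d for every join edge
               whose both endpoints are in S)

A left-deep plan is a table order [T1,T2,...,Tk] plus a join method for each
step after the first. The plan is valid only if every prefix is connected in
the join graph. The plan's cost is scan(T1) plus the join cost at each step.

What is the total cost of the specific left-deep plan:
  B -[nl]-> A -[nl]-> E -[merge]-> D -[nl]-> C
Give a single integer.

step 1: scan B: cost=200, card=200
step 2: join A via nl
    card(P join A) = 200*200/(2) = 20000
    cost = 200 + 200*200 = 40200
step 3: join E via nl
    card(P join E) = 20000*120/(40) = 60000
    cost = 40200 + 20000*120 = 2440200
step 4: join D via merge
    card(P join D) = 60000*40/(5) = 480000
    cost = 2440200 + 60000*16 + 40*6 + 60000 + 40 = 3460480
step 5: join C via nl
    card(P join C) = 480000*300/(150) = 960000
    cost = 3460480 + 480000*300 = 147460480

147460480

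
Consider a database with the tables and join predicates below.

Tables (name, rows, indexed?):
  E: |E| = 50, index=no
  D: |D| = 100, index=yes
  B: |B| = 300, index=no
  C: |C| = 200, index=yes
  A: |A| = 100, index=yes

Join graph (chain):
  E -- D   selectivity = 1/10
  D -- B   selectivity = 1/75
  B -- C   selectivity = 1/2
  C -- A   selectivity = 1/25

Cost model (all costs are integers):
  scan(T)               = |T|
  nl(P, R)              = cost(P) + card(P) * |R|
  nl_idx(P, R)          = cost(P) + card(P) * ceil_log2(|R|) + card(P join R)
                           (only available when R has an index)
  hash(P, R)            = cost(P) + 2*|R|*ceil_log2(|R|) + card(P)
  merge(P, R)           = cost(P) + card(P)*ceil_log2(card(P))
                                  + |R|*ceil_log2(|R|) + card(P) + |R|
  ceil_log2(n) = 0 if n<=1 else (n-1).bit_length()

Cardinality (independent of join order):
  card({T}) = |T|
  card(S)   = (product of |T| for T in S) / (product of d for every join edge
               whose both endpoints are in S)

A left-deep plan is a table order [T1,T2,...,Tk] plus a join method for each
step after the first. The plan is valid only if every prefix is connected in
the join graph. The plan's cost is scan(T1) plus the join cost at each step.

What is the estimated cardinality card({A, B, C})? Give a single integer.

120000

Tables in S: A(100), B(300), C(200)
Edges inside S: B-C(d=2), C-A(d=25)
numerator = 100 * 300 * 200 = 6000000
denominator = 2 * 25 = 50
card(S) = 6000000 / 50 = 120000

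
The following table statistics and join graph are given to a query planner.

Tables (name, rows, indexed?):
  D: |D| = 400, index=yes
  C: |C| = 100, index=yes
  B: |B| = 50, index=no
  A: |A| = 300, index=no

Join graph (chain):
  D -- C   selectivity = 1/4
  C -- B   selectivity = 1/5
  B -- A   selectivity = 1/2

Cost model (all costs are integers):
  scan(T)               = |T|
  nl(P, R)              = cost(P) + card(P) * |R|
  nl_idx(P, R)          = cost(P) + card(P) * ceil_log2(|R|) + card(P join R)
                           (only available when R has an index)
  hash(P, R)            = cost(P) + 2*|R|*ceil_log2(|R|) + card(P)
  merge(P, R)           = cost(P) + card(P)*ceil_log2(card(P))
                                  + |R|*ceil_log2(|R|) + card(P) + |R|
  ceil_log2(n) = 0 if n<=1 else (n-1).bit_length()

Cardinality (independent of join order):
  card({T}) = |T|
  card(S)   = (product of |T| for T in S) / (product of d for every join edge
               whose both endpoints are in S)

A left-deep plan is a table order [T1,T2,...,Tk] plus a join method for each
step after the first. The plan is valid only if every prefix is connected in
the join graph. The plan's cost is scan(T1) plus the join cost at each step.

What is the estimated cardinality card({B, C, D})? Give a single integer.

100000

Tables in S: B(50), C(100), D(400)
Edges inside S: D-C(d=4), C-B(d=5)
numerator = 50 * 100 * 400 = 2000000
denominator = 4 * 5 = 20
card(S) = 2000000 / 20 = 100000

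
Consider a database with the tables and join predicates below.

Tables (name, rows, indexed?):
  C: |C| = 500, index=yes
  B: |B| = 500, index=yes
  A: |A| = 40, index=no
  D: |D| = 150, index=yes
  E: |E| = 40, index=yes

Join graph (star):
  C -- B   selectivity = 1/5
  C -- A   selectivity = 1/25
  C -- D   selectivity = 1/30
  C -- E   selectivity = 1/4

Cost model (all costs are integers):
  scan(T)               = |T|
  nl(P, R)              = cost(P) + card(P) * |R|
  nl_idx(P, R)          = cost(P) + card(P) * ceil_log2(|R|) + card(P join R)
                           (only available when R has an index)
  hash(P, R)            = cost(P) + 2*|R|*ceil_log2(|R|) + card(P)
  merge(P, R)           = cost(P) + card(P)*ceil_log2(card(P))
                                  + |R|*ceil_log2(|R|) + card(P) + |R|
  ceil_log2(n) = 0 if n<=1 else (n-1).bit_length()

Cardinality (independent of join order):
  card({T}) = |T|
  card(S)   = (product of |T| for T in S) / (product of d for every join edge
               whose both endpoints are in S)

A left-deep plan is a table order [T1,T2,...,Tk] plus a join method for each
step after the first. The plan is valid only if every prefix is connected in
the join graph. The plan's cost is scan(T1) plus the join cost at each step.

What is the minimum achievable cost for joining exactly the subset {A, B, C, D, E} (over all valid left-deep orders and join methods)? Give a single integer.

57880

Selinger DP over subsets of {A,B,C,D,E}:
  {C}: scan cost=500, card=500
  {B}: scan cost=500, card=500
  {A}: scan cost=40, card=40
  {D}: scan cost=150, card=150
  {E}: scan cost=40, card=40
  {BC}: card=50000; try (C,hash)→10000, (B,hash)→10000, (C,merge)→10500, (B,merge)→10500, (C,nl_idx)→55000, (B,nl_idx)→55000 …(+2); best=10000 via (C,hash)
  {AC}: card=800; try (C,nl_idx)→1200, (A,hash)→1480, (C,merge)→5320, (A,merge)→5780, (C,hash)→9080, (C,nl)→20040 …(+1); best=1200 via (C,nl_idx)
  {CD}: card=2500; try (D,hash)→3400, (C,nl_idx)→4000, (C,merge)→6500, (D,merge)→6850, (D,nl_idx)→7000, (C,hash)→9300 …(+2); best=3400 via (D,hash)
  {CE}: card=5000; try (E,hash)→1480, (C,merge)→5320, (C,nl_idx)→5400, (E,merge)→5780, (E,nl_idx)→8500, (C,hash)→9080 …(+2); best=1480 via (E,hash)
  {ABC}: card=80000; try (B,hash)→11000, (B,merge)→15000, (A,hash)→60480, (B,nl_idx)→88400, (B,nl)→401200, (A,merge)→860280 …(+1); best=11000 via (B,hash)
  {BCD}: card=250000; try (B,hash)→14900, (B,merge)→40900, (D,hash)→62400, (B,nl_idx)→275900, (D,nl_idx)→660000, (D,merge)→861350 …(+2); best=14900 via (B,hash)
  {BCE}: card=500000; try (B,hash)→15480, (E,hash)→60480, (B,merge)→76480, (B,nl_idx)→546480, (E,nl_idx)→810000, (E,merge)→860280 …(+2); best=15480 via (B,hash)
  {ACD}: card=4000; try (D,hash)→4400, (A,hash)→6380, (D,merge)→11350, (D,nl_idx)→11600, (A,merge)→36180, (A,nl)→103400 …(+1); best=4400 via (D,hash)
  {ACE}: card=8000; try (E,hash)→2480, (A,hash)→6960, (E,merge)→10280, (E,nl_idx)→14000, (E,nl)→33200, (A,merge)→71760 …(+1); best=2480 via (E,hash)
  {CDE}: card=25000; try (E,hash)→6380, (D,hash)→8880, (E,merge)→36180, (E,nl_idx)→43400, (D,nl_idx)→66480, (D,merge)→72830 …(+2); best=6380 via (E,hash)
  {ABCD}: card=400000; try (B,hash)→17400, (B,merge)→61400, (D,hash)→93400, (A,hash)→265380, (B,nl_idx)→440400, (D,nl_idx)→1051000 …(+5); best=17400 via (B,hash)
  {ABCE}: card=800000; try (B,hash)→19480, (E,hash)→91480, (B,merge)→119480, (A,hash)→515960, (B,nl_idx)→874480, (E,nl_idx)→1291000 …(+5); best=19480 via (B,hash)
  {BCDE}: card=2500000; try (B,hash)→40380, (E,hash)→265380, (B,merge)→411380, (D,hash)→517880, (B,nl_idx)→2731380, (E,nl_idx)→4014900 …(+6); best=40380 via (B,hash)
  {ACDE}: card=40000; try (E,hash)→8880, (D,hash)→12880, (A,hash)→31860, (E,merge)→56680, (E,nl_idx)→68400, (D,nl_idx)→106480 …(+5); best=8880 via (E,hash)
  {ABCDE}: card=4000000; try (B,hash)→57880, (E,hash)→417880, (B,merge)→693880, (D,hash)→821880, (A,hash)→2540860, (B,nl_idx)→4368880 …(+9); best=57880 via (B,hash)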